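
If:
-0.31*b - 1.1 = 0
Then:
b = -3.55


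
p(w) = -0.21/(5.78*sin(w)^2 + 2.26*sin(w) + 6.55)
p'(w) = -0.21*(-11.56*sin(w)*cos(w) - 2.26*cos(w))/(5.78*sin(w)^2 + 2.26*sin(w) + 6.55)^2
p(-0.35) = -0.03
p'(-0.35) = -0.01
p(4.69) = -0.02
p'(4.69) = 0.00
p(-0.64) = -0.03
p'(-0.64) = -0.01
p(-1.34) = -0.02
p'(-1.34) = -0.00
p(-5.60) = -0.02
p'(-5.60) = 0.01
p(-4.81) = -0.01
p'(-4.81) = 0.00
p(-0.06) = -0.03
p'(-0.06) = 0.01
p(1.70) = -0.01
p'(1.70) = -0.00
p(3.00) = -0.03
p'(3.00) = -0.02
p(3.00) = -0.03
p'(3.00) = -0.02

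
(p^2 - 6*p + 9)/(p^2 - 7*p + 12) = (p - 3)/(p - 4)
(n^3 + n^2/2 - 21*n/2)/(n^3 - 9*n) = (n + 7/2)/(n + 3)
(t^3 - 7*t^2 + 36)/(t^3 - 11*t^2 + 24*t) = (t^2 - 4*t - 12)/(t*(t - 8))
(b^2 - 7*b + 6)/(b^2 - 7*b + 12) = (b^2 - 7*b + 6)/(b^2 - 7*b + 12)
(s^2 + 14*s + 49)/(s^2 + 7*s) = (s + 7)/s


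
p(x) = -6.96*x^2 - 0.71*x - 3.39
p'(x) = -13.92*x - 0.71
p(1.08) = -12.27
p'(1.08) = -15.74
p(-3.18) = -71.51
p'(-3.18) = 43.56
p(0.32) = -4.33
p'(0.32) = -5.16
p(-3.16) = -70.65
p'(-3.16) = 43.28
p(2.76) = -58.37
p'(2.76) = -39.13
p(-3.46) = -84.26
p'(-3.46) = 47.45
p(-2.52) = -45.80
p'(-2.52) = 34.37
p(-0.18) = -3.49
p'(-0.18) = 1.80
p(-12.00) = -997.11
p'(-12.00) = 166.33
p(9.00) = -573.54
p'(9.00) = -125.99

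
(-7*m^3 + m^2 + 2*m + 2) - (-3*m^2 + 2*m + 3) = -7*m^3 + 4*m^2 - 1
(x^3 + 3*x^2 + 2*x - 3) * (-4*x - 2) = -4*x^4 - 14*x^3 - 14*x^2 + 8*x + 6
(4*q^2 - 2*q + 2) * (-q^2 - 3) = -4*q^4 + 2*q^3 - 14*q^2 + 6*q - 6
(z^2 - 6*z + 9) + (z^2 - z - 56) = 2*z^2 - 7*z - 47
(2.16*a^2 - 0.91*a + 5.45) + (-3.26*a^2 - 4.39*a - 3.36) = -1.1*a^2 - 5.3*a + 2.09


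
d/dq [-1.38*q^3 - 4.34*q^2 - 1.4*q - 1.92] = -4.14*q^2 - 8.68*q - 1.4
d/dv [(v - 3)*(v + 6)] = 2*v + 3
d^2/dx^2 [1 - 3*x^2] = -6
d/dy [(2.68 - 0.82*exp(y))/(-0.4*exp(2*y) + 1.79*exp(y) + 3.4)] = (-0.328*exp(2*y) + 2.144*exp(y) - 7.5852)*exp(y)/(0.16*exp(4*y) - 1.432*exp(3*y) + 0.4841*exp(2*y) + 12.172*exp(y) + 11.56)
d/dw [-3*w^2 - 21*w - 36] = -6*w - 21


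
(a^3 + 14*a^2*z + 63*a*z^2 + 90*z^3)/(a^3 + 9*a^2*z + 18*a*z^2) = (a + 5*z)/a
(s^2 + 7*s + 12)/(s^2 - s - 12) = (s + 4)/(s - 4)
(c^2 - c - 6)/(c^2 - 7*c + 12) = (c + 2)/(c - 4)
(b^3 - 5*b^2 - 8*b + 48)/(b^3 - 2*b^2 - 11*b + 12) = (b - 4)/(b - 1)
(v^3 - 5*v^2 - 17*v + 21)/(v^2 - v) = v - 4 - 21/v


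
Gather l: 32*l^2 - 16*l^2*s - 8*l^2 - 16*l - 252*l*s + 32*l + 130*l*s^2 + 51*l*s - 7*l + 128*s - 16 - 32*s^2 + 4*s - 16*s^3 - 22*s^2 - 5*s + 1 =l^2*(24 - 16*s) + l*(130*s^2 - 201*s + 9) - 16*s^3 - 54*s^2 + 127*s - 15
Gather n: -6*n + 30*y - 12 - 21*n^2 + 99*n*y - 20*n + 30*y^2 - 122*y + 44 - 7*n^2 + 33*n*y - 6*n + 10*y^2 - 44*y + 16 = -28*n^2 + n*(132*y - 32) + 40*y^2 - 136*y + 48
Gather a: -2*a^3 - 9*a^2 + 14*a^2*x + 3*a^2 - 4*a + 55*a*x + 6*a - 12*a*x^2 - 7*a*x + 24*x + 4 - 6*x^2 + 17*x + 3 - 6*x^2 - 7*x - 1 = -2*a^3 + a^2*(14*x - 6) + a*(-12*x^2 + 48*x + 2) - 12*x^2 + 34*x + 6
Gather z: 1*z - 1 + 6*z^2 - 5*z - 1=6*z^2 - 4*z - 2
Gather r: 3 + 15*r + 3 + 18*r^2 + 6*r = 18*r^2 + 21*r + 6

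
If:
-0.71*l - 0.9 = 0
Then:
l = -1.27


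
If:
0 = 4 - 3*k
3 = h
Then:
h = 3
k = 4/3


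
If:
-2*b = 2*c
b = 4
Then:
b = 4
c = -4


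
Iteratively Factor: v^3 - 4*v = (v - 2)*(v^2 + 2*v) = (v - 2)*(v + 2)*(v)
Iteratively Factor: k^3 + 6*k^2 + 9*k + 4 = (k + 4)*(k^2 + 2*k + 1) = (k + 1)*(k + 4)*(k + 1)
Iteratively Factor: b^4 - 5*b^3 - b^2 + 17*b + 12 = (b - 4)*(b^3 - b^2 - 5*b - 3) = (b - 4)*(b - 3)*(b^2 + 2*b + 1) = (b - 4)*(b - 3)*(b + 1)*(b + 1)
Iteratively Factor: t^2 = (t)*(t)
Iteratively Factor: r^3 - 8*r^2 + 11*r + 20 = (r - 4)*(r^2 - 4*r - 5) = (r - 5)*(r - 4)*(r + 1)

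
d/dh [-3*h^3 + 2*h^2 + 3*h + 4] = -9*h^2 + 4*h + 3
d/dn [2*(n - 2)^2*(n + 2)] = 2*(n - 2)*(3*n + 2)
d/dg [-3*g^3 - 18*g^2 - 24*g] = -9*g^2 - 36*g - 24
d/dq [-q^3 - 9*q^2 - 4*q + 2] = -3*q^2 - 18*q - 4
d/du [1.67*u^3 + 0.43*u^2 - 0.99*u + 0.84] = 5.01*u^2 + 0.86*u - 0.99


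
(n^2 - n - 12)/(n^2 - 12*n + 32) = (n + 3)/(n - 8)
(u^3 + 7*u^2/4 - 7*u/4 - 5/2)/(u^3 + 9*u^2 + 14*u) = (4*u^2 - u - 5)/(4*u*(u + 7))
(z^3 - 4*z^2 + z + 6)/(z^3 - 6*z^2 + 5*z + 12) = (z - 2)/(z - 4)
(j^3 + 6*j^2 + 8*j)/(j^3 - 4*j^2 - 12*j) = (j + 4)/(j - 6)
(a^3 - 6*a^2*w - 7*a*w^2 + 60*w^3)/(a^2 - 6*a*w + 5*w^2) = (-a^2 + a*w + 12*w^2)/(-a + w)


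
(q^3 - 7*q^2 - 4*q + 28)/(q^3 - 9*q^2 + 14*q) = (q + 2)/q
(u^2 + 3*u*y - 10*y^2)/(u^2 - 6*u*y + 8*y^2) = (-u - 5*y)/(-u + 4*y)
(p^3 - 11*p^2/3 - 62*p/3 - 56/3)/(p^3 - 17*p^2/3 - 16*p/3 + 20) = (3*p^2 - 17*p - 28)/(3*p^2 - 23*p + 30)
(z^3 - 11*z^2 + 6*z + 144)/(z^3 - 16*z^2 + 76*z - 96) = (z + 3)/(z - 2)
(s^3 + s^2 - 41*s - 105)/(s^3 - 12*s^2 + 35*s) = (s^2 + 8*s + 15)/(s*(s - 5))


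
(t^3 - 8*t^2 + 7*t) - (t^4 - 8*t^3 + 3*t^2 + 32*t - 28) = -t^4 + 9*t^3 - 11*t^2 - 25*t + 28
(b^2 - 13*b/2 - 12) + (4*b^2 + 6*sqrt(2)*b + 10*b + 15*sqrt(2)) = 5*b^2 + 7*b/2 + 6*sqrt(2)*b - 12 + 15*sqrt(2)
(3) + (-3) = 0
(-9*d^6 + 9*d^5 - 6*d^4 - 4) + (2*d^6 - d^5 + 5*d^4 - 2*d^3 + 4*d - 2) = -7*d^6 + 8*d^5 - d^4 - 2*d^3 + 4*d - 6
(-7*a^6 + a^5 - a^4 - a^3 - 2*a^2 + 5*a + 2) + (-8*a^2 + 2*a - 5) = -7*a^6 + a^5 - a^4 - a^3 - 10*a^2 + 7*a - 3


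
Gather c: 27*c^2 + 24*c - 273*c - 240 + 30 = 27*c^2 - 249*c - 210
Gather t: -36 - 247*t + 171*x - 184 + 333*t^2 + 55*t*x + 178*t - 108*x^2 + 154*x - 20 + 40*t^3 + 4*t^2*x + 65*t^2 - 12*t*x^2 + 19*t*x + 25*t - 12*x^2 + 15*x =40*t^3 + t^2*(4*x + 398) + t*(-12*x^2 + 74*x - 44) - 120*x^2 + 340*x - 240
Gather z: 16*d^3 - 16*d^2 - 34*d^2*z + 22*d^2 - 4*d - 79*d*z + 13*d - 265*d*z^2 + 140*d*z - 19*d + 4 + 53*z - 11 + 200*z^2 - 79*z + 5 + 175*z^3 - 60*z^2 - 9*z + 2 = 16*d^3 + 6*d^2 - 10*d + 175*z^3 + z^2*(140 - 265*d) + z*(-34*d^2 + 61*d - 35)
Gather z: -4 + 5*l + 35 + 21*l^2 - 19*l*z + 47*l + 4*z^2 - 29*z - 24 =21*l^2 + 52*l + 4*z^2 + z*(-19*l - 29) + 7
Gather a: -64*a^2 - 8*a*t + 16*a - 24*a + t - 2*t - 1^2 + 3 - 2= -64*a^2 + a*(-8*t - 8) - t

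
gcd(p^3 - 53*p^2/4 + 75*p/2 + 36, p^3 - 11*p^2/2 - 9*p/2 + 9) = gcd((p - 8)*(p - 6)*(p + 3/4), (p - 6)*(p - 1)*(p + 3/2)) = p - 6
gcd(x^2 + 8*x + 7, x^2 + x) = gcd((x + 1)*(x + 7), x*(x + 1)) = x + 1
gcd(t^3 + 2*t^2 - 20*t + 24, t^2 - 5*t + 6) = t - 2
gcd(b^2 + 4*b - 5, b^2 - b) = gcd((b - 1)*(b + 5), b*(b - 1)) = b - 1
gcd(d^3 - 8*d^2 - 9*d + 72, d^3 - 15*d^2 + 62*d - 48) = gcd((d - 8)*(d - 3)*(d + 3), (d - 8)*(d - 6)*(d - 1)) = d - 8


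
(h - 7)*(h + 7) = h^2 - 49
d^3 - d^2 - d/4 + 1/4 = (d - 1)*(d - 1/2)*(d + 1/2)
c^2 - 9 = (c - 3)*(c + 3)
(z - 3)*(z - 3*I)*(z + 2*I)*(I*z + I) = I*z^4 + z^3 - 2*I*z^3 - 2*z^2 + 3*I*z^2 - 3*z - 12*I*z - 18*I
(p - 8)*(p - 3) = p^2 - 11*p + 24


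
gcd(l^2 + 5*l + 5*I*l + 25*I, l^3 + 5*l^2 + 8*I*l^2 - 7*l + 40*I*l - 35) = l + 5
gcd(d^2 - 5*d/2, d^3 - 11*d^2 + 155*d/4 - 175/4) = d - 5/2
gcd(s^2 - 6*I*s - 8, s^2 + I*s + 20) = s - 4*I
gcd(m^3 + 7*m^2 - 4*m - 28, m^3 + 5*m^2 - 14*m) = m^2 + 5*m - 14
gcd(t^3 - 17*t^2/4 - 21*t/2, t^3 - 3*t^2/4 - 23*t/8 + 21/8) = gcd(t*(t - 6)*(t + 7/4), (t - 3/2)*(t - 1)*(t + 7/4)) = t + 7/4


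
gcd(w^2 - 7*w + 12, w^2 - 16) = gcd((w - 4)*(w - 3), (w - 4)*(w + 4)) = w - 4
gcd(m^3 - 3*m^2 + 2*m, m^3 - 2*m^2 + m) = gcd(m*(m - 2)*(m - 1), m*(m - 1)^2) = m^2 - m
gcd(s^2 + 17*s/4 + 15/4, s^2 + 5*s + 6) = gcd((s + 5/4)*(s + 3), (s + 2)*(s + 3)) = s + 3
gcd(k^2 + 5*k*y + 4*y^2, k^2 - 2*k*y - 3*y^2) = k + y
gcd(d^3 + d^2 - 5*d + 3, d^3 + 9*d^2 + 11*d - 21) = d^2 + 2*d - 3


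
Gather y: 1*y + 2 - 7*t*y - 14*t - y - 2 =-7*t*y - 14*t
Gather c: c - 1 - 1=c - 2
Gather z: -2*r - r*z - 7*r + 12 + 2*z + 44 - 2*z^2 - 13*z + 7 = -9*r - 2*z^2 + z*(-r - 11) + 63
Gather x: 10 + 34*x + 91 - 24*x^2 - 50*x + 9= -24*x^2 - 16*x + 110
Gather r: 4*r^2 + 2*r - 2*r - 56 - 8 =4*r^2 - 64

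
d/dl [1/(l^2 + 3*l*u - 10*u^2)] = (-2*l - 3*u)/(l^2 + 3*l*u - 10*u^2)^2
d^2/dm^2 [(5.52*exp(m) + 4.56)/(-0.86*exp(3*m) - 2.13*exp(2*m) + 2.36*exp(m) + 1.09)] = (-16.330368*exp(6*m) - 60.6877920000001*exp(5*m) - 161.740344*exp(4*m) - 159.258864*exp(3*m) - 46.598976*exp(2*m) - 53.545536*exp(m) + 5.171832)*exp(m)/(0.636056*exp(9*m) + 4.726044*exp(8*m) + 6.468834*exp(7*m) - 18.693183*exp(6*m) - 29.731656*exp(5*m) + 34.027665*exp(4*m) + 22.796314*exp(3*m) - 10.620633*exp(2*m) - 8.411748*exp(m) - 1.295029)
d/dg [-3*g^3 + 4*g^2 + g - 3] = -9*g^2 + 8*g + 1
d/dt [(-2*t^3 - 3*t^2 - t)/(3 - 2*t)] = (8*t^3 - 12*t^2 - 18*t - 3)/(4*t^2 - 12*t + 9)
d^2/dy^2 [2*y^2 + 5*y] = 4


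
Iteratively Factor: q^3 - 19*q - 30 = (q + 2)*(q^2 - 2*q - 15) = (q - 5)*(q + 2)*(q + 3)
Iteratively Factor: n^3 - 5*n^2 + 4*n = (n - 4)*(n^2 - n) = n*(n - 4)*(n - 1)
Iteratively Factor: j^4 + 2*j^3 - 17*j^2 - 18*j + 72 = (j - 3)*(j^3 + 5*j^2 - 2*j - 24) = (j - 3)*(j + 4)*(j^2 + j - 6) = (j - 3)*(j - 2)*(j + 4)*(j + 3)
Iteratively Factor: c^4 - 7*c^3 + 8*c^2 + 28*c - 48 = (c - 4)*(c^3 - 3*c^2 - 4*c + 12) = (c - 4)*(c - 2)*(c^2 - c - 6) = (c - 4)*(c - 2)*(c + 2)*(c - 3)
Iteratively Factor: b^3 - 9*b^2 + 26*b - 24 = (b - 2)*(b^2 - 7*b + 12) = (b - 3)*(b - 2)*(b - 4)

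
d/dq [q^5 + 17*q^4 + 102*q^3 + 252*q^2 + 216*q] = 5*q^4 + 68*q^3 + 306*q^2 + 504*q + 216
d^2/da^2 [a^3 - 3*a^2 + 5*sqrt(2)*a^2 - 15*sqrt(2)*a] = 6*a - 6 + 10*sqrt(2)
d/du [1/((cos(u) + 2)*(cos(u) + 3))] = (2*cos(u) + 5)*sin(u)/((cos(u) + 2)^2*(cos(u) + 3)^2)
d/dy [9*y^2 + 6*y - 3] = 18*y + 6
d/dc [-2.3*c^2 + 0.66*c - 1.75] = 0.66 - 4.6*c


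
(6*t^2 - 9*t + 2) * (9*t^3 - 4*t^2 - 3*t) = 54*t^5 - 105*t^4 + 36*t^3 + 19*t^2 - 6*t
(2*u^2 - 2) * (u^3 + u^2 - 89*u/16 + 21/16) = 2*u^5 + 2*u^4 - 105*u^3/8 + 5*u^2/8 + 89*u/8 - 21/8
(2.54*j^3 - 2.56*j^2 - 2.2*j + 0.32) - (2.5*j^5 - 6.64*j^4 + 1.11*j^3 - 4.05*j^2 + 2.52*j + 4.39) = -2.5*j^5 + 6.64*j^4 + 1.43*j^3 + 1.49*j^2 - 4.72*j - 4.07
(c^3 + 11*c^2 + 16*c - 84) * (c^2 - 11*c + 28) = c^5 - 77*c^3 + 48*c^2 + 1372*c - 2352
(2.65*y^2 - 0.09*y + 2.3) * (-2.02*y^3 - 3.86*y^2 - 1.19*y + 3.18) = -5.353*y^5 - 10.0472*y^4 - 7.4521*y^3 - 0.343899999999999*y^2 - 3.0232*y + 7.314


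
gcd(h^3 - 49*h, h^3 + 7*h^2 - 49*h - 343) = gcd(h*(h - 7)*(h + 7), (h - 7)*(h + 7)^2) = h^2 - 49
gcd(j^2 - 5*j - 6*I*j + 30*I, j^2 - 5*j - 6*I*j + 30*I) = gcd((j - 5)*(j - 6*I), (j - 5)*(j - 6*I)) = j^2 + j*(-5 - 6*I) + 30*I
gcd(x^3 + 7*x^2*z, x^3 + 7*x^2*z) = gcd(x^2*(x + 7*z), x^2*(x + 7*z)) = x^3 + 7*x^2*z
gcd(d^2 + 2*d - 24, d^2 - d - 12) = d - 4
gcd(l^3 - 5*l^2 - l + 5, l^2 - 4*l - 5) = l^2 - 4*l - 5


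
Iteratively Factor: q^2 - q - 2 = (q - 2)*(q + 1)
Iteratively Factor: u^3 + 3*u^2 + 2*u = (u + 2)*(u^2 + u) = u*(u + 2)*(u + 1)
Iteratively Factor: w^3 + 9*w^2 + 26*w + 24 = (w + 2)*(w^2 + 7*w + 12) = (w + 2)*(w + 4)*(w + 3)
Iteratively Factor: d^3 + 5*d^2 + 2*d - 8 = (d - 1)*(d^2 + 6*d + 8) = (d - 1)*(d + 4)*(d + 2)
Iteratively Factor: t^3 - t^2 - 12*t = (t - 4)*(t^2 + 3*t) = t*(t - 4)*(t + 3)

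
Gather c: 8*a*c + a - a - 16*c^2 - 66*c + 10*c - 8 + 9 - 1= -16*c^2 + c*(8*a - 56)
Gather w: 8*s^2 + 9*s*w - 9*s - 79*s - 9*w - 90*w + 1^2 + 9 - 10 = 8*s^2 - 88*s + w*(9*s - 99)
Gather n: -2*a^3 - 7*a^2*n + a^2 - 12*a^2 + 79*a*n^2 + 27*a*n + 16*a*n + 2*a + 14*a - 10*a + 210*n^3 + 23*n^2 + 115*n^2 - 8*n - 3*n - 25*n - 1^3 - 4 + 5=-2*a^3 - 11*a^2 + 6*a + 210*n^3 + n^2*(79*a + 138) + n*(-7*a^2 + 43*a - 36)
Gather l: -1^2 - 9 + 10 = 0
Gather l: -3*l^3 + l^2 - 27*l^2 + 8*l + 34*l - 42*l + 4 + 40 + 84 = -3*l^3 - 26*l^2 + 128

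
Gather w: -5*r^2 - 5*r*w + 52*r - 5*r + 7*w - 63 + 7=-5*r^2 + 47*r + w*(7 - 5*r) - 56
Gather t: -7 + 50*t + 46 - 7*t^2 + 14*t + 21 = -7*t^2 + 64*t + 60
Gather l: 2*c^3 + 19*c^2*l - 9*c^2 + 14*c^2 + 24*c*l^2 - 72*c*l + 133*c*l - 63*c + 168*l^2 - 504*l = 2*c^3 + 5*c^2 - 63*c + l^2*(24*c + 168) + l*(19*c^2 + 61*c - 504)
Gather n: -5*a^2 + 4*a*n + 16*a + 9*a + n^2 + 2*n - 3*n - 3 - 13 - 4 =-5*a^2 + 25*a + n^2 + n*(4*a - 1) - 20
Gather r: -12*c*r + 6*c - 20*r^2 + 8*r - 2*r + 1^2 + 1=6*c - 20*r^2 + r*(6 - 12*c) + 2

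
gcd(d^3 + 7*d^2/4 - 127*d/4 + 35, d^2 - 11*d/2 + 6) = d - 4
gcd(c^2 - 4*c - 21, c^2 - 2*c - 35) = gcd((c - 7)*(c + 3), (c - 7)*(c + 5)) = c - 7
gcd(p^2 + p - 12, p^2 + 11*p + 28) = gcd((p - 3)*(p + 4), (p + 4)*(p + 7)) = p + 4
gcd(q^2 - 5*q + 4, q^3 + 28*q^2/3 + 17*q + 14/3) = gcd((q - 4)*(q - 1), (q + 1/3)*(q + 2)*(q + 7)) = 1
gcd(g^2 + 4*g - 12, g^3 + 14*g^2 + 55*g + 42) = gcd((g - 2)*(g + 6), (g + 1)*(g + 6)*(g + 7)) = g + 6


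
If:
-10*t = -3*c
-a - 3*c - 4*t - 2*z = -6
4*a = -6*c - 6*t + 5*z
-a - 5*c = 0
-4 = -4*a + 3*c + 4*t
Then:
No Solution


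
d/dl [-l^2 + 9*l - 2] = 9 - 2*l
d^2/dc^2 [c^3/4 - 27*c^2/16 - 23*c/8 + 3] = 3*c/2 - 27/8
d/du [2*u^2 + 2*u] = 4*u + 2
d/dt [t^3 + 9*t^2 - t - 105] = 3*t^2 + 18*t - 1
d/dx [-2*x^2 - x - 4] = -4*x - 1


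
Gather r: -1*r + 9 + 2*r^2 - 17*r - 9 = 2*r^2 - 18*r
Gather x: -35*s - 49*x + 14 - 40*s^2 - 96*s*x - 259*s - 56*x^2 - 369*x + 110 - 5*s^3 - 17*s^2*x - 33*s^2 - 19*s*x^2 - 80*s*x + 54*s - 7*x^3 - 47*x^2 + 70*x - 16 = -5*s^3 - 73*s^2 - 240*s - 7*x^3 + x^2*(-19*s - 103) + x*(-17*s^2 - 176*s - 348) + 108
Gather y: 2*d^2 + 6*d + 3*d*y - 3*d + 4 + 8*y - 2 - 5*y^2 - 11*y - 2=2*d^2 + 3*d - 5*y^2 + y*(3*d - 3)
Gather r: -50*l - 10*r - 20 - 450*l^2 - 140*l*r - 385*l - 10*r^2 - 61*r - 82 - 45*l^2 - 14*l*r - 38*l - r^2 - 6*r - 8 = -495*l^2 - 473*l - 11*r^2 + r*(-154*l - 77) - 110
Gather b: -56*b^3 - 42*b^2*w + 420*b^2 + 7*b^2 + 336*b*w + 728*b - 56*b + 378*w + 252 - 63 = -56*b^3 + b^2*(427 - 42*w) + b*(336*w + 672) + 378*w + 189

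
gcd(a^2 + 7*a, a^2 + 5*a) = a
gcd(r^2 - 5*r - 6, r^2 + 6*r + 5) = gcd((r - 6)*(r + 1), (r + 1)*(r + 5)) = r + 1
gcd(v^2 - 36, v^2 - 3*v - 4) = 1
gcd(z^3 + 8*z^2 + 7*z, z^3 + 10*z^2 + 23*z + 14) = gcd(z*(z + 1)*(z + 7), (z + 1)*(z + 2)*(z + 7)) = z^2 + 8*z + 7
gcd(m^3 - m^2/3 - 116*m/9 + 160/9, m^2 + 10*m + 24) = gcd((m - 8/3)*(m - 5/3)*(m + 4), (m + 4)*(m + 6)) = m + 4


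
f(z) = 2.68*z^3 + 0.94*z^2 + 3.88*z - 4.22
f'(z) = 8.04*z^2 + 1.88*z + 3.88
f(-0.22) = -5.06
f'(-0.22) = 3.86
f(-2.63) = -56.68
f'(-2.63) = 54.55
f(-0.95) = -9.36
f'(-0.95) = 9.35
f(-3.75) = -146.88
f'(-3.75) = 109.89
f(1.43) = 11.09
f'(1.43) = 23.01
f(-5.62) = -472.05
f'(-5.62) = 247.25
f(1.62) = 15.93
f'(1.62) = 28.03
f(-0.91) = -8.99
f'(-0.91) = 8.83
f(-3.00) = -79.76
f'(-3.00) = 70.60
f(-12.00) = -4546.46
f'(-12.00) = 1139.08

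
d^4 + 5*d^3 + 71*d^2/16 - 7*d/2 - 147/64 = (d - 3/4)*(d + 1/2)*(d + 7/4)*(d + 7/2)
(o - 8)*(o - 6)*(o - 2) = o^3 - 16*o^2 + 76*o - 96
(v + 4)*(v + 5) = v^2 + 9*v + 20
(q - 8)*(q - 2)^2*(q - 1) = q^4 - 13*q^3 + 48*q^2 - 68*q + 32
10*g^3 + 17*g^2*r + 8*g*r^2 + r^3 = (g + r)*(2*g + r)*(5*g + r)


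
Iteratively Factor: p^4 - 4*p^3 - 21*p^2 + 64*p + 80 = (p - 5)*(p^3 + p^2 - 16*p - 16) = (p - 5)*(p + 4)*(p^2 - 3*p - 4) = (p - 5)*(p + 1)*(p + 4)*(p - 4)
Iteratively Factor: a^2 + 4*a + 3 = (a + 1)*(a + 3)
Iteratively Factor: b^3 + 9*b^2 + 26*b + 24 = (b + 4)*(b^2 + 5*b + 6) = (b + 2)*(b + 4)*(b + 3)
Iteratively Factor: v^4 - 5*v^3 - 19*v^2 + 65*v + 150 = (v + 3)*(v^3 - 8*v^2 + 5*v + 50) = (v - 5)*(v + 3)*(v^2 - 3*v - 10) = (v - 5)^2*(v + 3)*(v + 2)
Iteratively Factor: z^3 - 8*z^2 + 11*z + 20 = (z + 1)*(z^2 - 9*z + 20) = (z - 4)*(z + 1)*(z - 5)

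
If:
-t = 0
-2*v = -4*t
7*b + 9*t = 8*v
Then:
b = 0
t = 0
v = 0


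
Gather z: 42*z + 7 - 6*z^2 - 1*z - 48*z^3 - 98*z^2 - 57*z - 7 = -48*z^3 - 104*z^2 - 16*z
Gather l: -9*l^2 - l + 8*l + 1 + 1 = -9*l^2 + 7*l + 2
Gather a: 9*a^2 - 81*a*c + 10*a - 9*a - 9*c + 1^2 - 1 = 9*a^2 + a*(1 - 81*c) - 9*c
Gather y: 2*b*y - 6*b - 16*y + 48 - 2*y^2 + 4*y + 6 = -6*b - 2*y^2 + y*(2*b - 12) + 54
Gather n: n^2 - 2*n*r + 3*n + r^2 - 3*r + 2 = n^2 + n*(3 - 2*r) + r^2 - 3*r + 2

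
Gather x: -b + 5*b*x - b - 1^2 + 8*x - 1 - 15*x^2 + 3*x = -2*b - 15*x^2 + x*(5*b + 11) - 2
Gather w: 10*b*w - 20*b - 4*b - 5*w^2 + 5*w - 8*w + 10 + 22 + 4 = -24*b - 5*w^2 + w*(10*b - 3) + 36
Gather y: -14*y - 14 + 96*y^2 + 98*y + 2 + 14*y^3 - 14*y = 14*y^3 + 96*y^2 + 70*y - 12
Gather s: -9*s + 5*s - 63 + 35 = -4*s - 28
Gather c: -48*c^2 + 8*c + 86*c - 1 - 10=-48*c^2 + 94*c - 11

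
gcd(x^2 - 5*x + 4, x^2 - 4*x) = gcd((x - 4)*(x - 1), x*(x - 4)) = x - 4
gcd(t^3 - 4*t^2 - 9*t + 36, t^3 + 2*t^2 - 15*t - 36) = t^2 - t - 12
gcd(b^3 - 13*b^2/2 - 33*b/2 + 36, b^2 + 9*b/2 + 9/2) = b + 3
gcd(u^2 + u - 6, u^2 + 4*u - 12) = u - 2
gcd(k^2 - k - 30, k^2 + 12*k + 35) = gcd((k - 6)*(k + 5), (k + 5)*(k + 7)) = k + 5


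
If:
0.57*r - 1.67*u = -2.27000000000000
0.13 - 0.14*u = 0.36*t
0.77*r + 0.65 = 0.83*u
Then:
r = 0.98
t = -0.30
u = 1.69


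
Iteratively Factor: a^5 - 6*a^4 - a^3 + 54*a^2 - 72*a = (a - 2)*(a^4 - 4*a^3 - 9*a^2 + 36*a) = a*(a - 2)*(a^3 - 4*a^2 - 9*a + 36) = a*(a - 2)*(a + 3)*(a^2 - 7*a + 12) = a*(a - 4)*(a - 2)*(a + 3)*(a - 3)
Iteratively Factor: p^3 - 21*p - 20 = (p + 1)*(p^2 - p - 20) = (p - 5)*(p + 1)*(p + 4)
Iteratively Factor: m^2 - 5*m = (m - 5)*(m)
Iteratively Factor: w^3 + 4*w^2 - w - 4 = (w + 4)*(w^2 - 1) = (w + 1)*(w + 4)*(w - 1)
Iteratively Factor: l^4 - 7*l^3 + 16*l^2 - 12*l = (l - 2)*(l^3 - 5*l^2 + 6*l) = l*(l - 2)*(l^2 - 5*l + 6) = l*(l - 2)^2*(l - 3)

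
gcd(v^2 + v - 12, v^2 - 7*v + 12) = v - 3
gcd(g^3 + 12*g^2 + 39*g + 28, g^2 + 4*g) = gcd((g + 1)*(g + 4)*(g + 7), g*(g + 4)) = g + 4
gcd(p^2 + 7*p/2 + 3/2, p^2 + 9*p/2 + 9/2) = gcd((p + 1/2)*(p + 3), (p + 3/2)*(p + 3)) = p + 3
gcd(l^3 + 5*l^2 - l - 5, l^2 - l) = l - 1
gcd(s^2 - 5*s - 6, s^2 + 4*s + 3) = s + 1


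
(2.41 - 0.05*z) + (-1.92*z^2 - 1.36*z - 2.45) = -1.92*z^2 - 1.41*z - 0.04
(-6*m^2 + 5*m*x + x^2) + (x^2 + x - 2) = -6*m^2 + 5*m*x + 2*x^2 + x - 2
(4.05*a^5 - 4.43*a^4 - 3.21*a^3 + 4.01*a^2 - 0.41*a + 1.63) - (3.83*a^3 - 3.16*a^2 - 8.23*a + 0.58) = 4.05*a^5 - 4.43*a^4 - 7.04*a^3 + 7.17*a^2 + 7.82*a + 1.05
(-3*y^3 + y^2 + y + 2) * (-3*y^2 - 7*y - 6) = 9*y^5 + 18*y^4 + 8*y^3 - 19*y^2 - 20*y - 12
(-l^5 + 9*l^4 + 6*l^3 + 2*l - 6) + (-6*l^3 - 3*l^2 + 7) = -l^5 + 9*l^4 - 3*l^2 + 2*l + 1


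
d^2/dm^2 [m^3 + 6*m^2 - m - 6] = 6*m + 12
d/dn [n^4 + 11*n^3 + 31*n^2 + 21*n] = 4*n^3 + 33*n^2 + 62*n + 21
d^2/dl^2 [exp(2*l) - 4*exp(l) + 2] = 4*(exp(l) - 1)*exp(l)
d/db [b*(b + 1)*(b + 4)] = 3*b^2 + 10*b + 4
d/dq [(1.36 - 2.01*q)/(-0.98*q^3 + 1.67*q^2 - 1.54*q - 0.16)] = (-3.9396*q^3 + 7.3551*q^2 - 4.5424*q + 2.416)/(0.9604*q^6 - 3.2732*q^5 + 5.8073*q^4 - 4.83*q^3 + 1.8372*q^2 + 0.4928*q + 0.0256)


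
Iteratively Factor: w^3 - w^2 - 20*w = (w + 4)*(w^2 - 5*w) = (w - 5)*(w + 4)*(w)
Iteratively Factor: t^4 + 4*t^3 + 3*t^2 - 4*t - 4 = (t + 2)*(t^3 + 2*t^2 - t - 2) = (t - 1)*(t + 2)*(t^2 + 3*t + 2) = (t - 1)*(t + 1)*(t + 2)*(t + 2)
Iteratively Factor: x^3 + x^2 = (x)*(x^2 + x) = x*(x + 1)*(x)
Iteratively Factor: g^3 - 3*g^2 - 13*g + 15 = (g - 1)*(g^2 - 2*g - 15) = (g - 1)*(g + 3)*(g - 5)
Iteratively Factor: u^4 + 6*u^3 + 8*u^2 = (u)*(u^3 + 6*u^2 + 8*u) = u*(u + 2)*(u^2 + 4*u) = u^2*(u + 2)*(u + 4)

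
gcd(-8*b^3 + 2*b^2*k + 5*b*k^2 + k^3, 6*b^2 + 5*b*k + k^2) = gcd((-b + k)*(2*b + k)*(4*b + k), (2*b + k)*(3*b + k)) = 2*b + k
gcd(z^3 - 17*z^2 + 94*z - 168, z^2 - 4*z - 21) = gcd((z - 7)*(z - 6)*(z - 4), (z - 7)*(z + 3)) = z - 7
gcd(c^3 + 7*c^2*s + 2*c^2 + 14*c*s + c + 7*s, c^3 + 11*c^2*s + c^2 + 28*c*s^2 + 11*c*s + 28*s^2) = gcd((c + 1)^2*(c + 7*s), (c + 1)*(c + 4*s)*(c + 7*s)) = c^2 + 7*c*s + c + 7*s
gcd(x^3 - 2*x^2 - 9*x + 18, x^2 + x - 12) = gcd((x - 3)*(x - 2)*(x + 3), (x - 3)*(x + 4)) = x - 3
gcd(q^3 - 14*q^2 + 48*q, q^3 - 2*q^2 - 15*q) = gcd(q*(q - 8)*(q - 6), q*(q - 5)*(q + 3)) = q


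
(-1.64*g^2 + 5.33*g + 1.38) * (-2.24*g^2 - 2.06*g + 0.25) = 3.6736*g^4 - 8.5608*g^3 - 14.481*g^2 - 1.5103*g + 0.345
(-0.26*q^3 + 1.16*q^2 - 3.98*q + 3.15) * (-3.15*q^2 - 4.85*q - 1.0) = 0.819*q^5 - 2.393*q^4 + 7.171*q^3 + 8.2205*q^2 - 11.2975*q - 3.15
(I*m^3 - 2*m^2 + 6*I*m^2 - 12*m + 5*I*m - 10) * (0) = 0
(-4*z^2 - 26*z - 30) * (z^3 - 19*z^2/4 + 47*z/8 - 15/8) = -4*z^5 - 7*z^4 + 70*z^3 - 11*z^2/4 - 255*z/2 + 225/4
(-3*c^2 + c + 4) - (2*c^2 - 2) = -5*c^2 + c + 6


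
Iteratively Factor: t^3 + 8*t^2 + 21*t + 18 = (t + 3)*(t^2 + 5*t + 6) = (t + 3)^2*(t + 2)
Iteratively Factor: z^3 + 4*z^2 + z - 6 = (z + 3)*(z^2 + z - 2) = (z - 1)*(z + 3)*(z + 2)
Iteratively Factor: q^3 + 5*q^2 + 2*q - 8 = (q + 2)*(q^2 + 3*q - 4) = (q - 1)*(q + 2)*(q + 4)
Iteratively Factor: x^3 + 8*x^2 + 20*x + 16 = (x + 4)*(x^2 + 4*x + 4) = (x + 2)*(x + 4)*(x + 2)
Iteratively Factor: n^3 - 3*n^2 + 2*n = (n)*(n^2 - 3*n + 2) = n*(n - 1)*(n - 2)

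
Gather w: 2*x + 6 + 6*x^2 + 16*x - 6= 6*x^2 + 18*x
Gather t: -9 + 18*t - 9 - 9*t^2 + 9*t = -9*t^2 + 27*t - 18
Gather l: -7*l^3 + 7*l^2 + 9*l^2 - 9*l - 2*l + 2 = -7*l^3 + 16*l^2 - 11*l + 2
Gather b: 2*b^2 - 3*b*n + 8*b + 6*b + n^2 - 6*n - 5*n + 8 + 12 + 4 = 2*b^2 + b*(14 - 3*n) + n^2 - 11*n + 24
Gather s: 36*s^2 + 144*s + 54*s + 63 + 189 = 36*s^2 + 198*s + 252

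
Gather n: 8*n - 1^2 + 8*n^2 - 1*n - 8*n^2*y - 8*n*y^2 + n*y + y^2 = n^2*(8 - 8*y) + n*(-8*y^2 + y + 7) + y^2 - 1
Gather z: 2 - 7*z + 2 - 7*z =4 - 14*z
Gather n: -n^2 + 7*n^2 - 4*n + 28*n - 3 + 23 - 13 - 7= 6*n^2 + 24*n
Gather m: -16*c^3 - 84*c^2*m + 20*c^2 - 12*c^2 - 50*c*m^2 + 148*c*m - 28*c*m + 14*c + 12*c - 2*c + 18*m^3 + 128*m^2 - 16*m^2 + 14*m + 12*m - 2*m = -16*c^3 + 8*c^2 + 24*c + 18*m^3 + m^2*(112 - 50*c) + m*(-84*c^2 + 120*c + 24)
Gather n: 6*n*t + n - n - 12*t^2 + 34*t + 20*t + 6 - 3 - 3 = 6*n*t - 12*t^2 + 54*t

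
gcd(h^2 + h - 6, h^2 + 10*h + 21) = h + 3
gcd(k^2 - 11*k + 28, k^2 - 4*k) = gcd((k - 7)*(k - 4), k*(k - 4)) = k - 4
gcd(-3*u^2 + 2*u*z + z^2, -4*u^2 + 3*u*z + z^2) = -u + z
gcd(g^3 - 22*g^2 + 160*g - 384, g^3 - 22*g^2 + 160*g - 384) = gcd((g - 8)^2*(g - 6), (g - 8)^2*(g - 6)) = g^3 - 22*g^2 + 160*g - 384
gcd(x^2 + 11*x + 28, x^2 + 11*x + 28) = x^2 + 11*x + 28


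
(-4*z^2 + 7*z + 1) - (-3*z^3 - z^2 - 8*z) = 3*z^3 - 3*z^2 + 15*z + 1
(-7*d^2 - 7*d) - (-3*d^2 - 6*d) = -4*d^2 - d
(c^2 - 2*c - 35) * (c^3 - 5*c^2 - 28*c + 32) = c^5 - 7*c^4 - 53*c^3 + 263*c^2 + 916*c - 1120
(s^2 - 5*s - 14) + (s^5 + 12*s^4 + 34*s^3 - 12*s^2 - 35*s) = s^5 + 12*s^4 + 34*s^3 - 11*s^2 - 40*s - 14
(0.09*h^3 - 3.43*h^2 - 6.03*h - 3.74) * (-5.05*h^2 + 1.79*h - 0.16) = -0.4545*h^5 + 17.4826*h^4 + 24.2974*h^3 + 8.6421*h^2 - 5.7298*h + 0.5984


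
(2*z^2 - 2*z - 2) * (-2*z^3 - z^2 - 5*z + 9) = -4*z^5 + 2*z^4 - 4*z^3 + 30*z^2 - 8*z - 18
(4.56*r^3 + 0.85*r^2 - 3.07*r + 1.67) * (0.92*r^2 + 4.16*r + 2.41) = 4.1952*r^5 + 19.7516*r^4 + 11.7012*r^3 - 9.1863*r^2 - 0.4515*r + 4.0247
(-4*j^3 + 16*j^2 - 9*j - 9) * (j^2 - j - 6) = -4*j^5 + 20*j^4 - j^3 - 96*j^2 + 63*j + 54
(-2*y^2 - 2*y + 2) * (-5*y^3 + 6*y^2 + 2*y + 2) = 10*y^5 - 2*y^4 - 26*y^3 + 4*y^2 + 4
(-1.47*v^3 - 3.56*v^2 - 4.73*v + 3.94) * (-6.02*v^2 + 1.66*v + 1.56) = 8.8494*v^5 + 18.991*v^4 + 20.2718*v^3 - 37.1242*v^2 - 0.838400000000001*v + 6.1464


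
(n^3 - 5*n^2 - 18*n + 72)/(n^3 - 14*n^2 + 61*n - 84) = (n^2 - 2*n - 24)/(n^2 - 11*n + 28)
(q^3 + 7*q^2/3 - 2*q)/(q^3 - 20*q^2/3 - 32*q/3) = (-3*q^2 - 7*q + 6)/(-3*q^2 + 20*q + 32)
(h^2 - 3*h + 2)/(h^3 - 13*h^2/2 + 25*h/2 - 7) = 2/(2*h - 7)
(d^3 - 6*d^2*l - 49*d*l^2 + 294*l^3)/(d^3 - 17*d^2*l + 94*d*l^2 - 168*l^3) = (d + 7*l)/(d - 4*l)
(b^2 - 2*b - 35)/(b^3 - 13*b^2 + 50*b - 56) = (b + 5)/(b^2 - 6*b + 8)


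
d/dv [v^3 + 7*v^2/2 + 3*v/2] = 3*v^2 + 7*v + 3/2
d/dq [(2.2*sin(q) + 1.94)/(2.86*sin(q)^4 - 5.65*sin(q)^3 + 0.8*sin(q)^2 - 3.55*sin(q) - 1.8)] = (-18.876*sin(q)^4 + 2.6664*sin(q)^3 + 31.123*sin(q)^2 - 3.104*sin(q) + 2.927)*cos(q)/(8.1796*sin(q)^8 - 32.318*sin(q)^7 + 36.4985*sin(q)^6 - 29.346*sin(q)^5 + 30.459*sin(q)^4 + 14.66*sin(q)^3 + 9.7225*sin(q)^2 + 12.78*sin(q) + 3.24)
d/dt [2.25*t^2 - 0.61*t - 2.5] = 4.5*t - 0.61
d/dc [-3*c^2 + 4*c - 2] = 4 - 6*c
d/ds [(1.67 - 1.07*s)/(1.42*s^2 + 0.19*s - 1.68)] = (1.5194*s^2 - 4.7428*s + 1.4803)/(2.0164*s^4 + 0.5396*s^3 - 4.7351*s^2 - 0.6384*s + 2.8224)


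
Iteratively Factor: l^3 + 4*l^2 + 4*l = (l + 2)*(l^2 + 2*l) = (l + 2)^2*(l)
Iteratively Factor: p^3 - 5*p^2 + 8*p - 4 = (p - 1)*(p^2 - 4*p + 4) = (p - 2)*(p - 1)*(p - 2)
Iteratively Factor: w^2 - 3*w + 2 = (w - 1)*(w - 2)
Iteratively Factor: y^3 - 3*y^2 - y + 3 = (y - 1)*(y^2 - 2*y - 3) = (y - 3)*(y - 1)*(y + 1)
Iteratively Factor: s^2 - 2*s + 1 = (s - 1)*(s - 1)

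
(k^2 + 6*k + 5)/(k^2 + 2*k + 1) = (k + 5)/(k + 1)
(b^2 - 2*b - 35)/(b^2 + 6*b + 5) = (b - 7)/(b + 1)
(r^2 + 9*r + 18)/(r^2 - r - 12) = (r + 6)/(r - 4)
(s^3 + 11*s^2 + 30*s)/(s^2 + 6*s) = s + 5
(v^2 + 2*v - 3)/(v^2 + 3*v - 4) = (v + 3)/(v + 4)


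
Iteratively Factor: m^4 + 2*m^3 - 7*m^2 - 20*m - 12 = (m + 2)*(m^3 - 7*m - 6) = (m + 2)^2*(m^2 - 2*m - 3) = (m + 1)*(m + 2)^2*(m - 3)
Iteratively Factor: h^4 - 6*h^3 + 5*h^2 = (h)*(h^3 - 6*h^2 + 5*h) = h*(h - 5)*(h^2 - h) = h^2*(h - 5)*(h - 1)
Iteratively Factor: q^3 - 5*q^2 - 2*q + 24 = (q - 4)*(q^2 - q - 6) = (q - 4)*(q - 3)*(q + 2)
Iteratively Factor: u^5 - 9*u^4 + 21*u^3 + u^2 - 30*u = (u - 5)*(u^4 - 4*u^3 + u^2 + 6*u) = (u - 5)*(u - 2)*(u^3 - 2*u^2 - 3*u) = (u - 5)*(u - 3)*(u - 2)*(u^2 + u) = u*(u - 5)*(u - 3)*(u - 2)*(u + 1)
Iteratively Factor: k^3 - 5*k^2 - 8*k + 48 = (k + 3)*(k^2 - 8*k + 16) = (k - 4)*(k + 3)*(k - 4)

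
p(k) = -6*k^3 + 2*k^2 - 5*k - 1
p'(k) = -18*k^2 + 4*k - 5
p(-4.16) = 486.36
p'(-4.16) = -333.14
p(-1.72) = 44.05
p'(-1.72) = -65.13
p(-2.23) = 86.63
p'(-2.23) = -103.43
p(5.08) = -761.37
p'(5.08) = -449.20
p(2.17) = -63.74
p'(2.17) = -81.08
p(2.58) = -103.63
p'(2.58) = -114.50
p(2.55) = -100.23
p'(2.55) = -111.84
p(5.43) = -929.80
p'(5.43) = -514.01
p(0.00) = -1.00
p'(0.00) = -5.00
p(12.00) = -10141.00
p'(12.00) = -2549.00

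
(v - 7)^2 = v^2 - 14*v + 49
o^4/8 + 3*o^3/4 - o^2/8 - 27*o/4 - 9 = (o/4 + 1)*(o/2 + 1)*(o - 3)*(o + 3)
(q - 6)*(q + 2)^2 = q^3 - 2*q^2 - 20*q - 24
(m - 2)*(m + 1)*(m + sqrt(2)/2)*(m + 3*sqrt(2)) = m^4 - m^3 + 7*sqrt(2)*m^3/2 - 7*sqrt(2)*m^2/2 + m^2 - 7*sqrt(2)*m - 3*m - 6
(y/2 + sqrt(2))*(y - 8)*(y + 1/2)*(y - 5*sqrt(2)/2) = y^4/2 - 15*y^3/4 - sqrt(2)*y^3/4 - 7*y^2 + 15*sqrt(2)*y^2/8 + sqrt(2)*y + 75*y/2 + 20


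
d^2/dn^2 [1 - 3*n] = 0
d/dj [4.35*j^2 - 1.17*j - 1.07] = 8.7*j - 1.17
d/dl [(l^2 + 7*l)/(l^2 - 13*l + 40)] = 20*(-l^2 + 4*l + 14)/(l^4 - 26*l^3 + 249*l^2 - 1040*l + 1600)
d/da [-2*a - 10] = -2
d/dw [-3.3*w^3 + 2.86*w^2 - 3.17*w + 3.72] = -9.9*w^2 + 5.72*w - 3.17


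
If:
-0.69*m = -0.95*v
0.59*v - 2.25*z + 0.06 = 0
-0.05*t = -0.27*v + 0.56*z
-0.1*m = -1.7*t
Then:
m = 0.17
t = 0.01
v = 0.13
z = 0.06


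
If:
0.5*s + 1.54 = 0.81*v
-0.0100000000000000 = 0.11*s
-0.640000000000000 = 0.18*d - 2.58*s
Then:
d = -4.86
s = -0.09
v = 1.85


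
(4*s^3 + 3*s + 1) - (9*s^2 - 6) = 4*s^3 - 9*s^2 + 3*s + 7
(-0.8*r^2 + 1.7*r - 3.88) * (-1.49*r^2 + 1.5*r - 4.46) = 1.192*r^4 - 3.733*r^3 + 11.8992*r^2 - 13.402*r + 17.3048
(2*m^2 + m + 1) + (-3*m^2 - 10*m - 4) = -m^2 - 9*m - 3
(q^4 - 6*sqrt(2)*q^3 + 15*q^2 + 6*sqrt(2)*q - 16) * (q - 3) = q^5 - 6*sqrt(2)*q^4 - 3*q^4 + 15*q^3 + 18*sqrt(2)*q^3 - 45*q^2 + 6*sqrt(2)*q^2 - 18*sqrt(2)*q - 16*q + 48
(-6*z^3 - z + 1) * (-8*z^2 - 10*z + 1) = 48*z^5 + 60*z^4 + 2*z^3 + 2*z^2 - 11*z + 1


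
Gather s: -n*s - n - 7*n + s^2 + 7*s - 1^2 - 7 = -8*n + s^2 + s*(7 - n) - 8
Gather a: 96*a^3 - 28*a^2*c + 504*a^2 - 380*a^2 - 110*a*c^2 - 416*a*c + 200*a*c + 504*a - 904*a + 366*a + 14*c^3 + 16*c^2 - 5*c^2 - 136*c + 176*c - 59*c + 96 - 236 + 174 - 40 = 96*a^3 + a^2*(124 - 28*c) + a*(-110*c^2 - 216*c - 34) + 14*c^3 + 11*c^2 - 19*c - 6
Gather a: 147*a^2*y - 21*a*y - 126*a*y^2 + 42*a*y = 147*a^2*y + a*(-126*y^2 + 21*y)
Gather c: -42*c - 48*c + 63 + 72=135 - 90*c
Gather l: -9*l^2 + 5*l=-9*l^2 + 5*l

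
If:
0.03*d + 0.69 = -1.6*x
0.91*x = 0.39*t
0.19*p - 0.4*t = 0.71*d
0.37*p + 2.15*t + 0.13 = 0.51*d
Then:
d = 3.78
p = 11.67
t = -1.17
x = -0.50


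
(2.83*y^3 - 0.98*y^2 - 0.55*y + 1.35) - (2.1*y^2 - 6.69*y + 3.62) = 2.83*y^3 - 3.08*y^2 + 6.14*y - 2.27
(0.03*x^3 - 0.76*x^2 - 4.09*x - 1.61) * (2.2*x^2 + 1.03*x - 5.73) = 0.066*x^5 - 1.6411*x^4 - 9.9527*x^3 - 3.3999*x^2 + 21.7774*x + 9.2253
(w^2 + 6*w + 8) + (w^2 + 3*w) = 2*w^2 + 9*w + 8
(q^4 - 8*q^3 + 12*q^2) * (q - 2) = q^5 - 10*q^4 + 28*q^3 - 24*q^2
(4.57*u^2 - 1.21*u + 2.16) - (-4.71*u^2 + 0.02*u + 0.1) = 9.28*u^2 - 1.23*u + 2.06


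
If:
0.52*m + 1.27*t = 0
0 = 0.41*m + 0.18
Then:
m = -0.44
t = 0.18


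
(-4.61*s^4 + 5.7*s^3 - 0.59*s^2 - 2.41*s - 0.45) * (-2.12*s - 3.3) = 9.7732*s^5 + 3.129*s^4 - 17.5592*s^3 + 7.0562*s^2 + 8.907*s + 1.485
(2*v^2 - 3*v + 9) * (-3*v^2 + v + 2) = -6*v^4 + 11*v^3 - 26*v^2 + 3*v + 18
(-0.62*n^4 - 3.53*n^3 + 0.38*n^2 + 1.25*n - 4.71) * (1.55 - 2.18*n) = 1.3516*n^5 + 6.7344*n^4 - 6.2999*n^3 - 2.136*n^2 + 12.2053*n - 7.3005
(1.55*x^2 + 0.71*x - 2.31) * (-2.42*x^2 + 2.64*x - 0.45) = -3.751*x^4 + 2.3738*x^3 + 6.7671*x^2 - 6.4179*x + 1.0395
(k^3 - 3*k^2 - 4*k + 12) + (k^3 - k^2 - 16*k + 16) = 2*k^3 - 4*k^2 - 20*k + 28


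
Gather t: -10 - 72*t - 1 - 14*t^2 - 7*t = -14*t^2 - 79*t - 11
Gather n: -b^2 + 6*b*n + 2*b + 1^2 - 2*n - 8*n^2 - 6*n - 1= -b^2 + 2*b - 8*n^2 + n*(6*b - 8)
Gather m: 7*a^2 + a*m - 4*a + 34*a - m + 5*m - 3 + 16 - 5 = 7*a^2 + 30*a + m*(a + 4) + 8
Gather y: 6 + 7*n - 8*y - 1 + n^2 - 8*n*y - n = n^2 + 6*n + y*(-8*n - 8) + 5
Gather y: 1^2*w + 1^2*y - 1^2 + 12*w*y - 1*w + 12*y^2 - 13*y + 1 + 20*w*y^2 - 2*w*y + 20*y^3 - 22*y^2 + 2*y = 20*y^3 + y^2*(20*w - 10) + y*(10*w - 10)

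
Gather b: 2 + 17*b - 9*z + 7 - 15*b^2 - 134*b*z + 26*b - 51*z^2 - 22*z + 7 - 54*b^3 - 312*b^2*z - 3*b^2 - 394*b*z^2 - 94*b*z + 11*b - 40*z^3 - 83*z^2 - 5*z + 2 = -54*b^3 + b^2*(-312*z - 18) + b*(-394*z^2 - 228*z + 54) - 40*z^3 - 134*z^2 - 36*z + 18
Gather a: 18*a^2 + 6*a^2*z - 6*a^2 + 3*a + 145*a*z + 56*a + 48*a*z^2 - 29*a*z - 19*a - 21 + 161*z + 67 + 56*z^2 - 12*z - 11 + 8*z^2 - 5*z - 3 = a^2*(6*z + 12) + a*(48*z^2 + 116*z + 40) + 64*z^2 + 144*z + 32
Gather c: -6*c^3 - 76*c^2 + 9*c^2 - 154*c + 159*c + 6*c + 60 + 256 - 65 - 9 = -6*c^3 - 67*c^2 + 11*c + 242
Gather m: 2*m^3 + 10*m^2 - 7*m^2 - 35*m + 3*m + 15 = 2*m^3 + 3*m^2 - 32*m + 15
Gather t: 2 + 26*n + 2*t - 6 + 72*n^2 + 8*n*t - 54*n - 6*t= 72*n^2 - 28*n + t*(8*n - 4) - 4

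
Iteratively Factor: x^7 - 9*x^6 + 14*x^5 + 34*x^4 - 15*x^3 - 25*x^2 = (x - 5)*(x^6 - 4*x^5 - 6*x^4 + 4*x^3 + 5*x^2) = (x - 5)*(x + 1)*(x^5 - 5*x^4 - x^3 + 5*x^2) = (x - 5)^2*(x + 1)*(x^4 - x^2) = (x - 5)^2*(x - 1)*(x + 1)*(x^3 + x^2) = x*(x - 5)^2*(x - 1)*(x + 1)*(x^2 + x) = x*(x - 5)^2*(x - 1)*(x + 1)^2*(x)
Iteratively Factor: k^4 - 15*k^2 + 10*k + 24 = (k - 2)*(k^3 + 2*k^2 - 11*k - 12) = (k - 3)*(k - 2)*(k^2 + 5*k + 4) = (k - 3)*(k - 2)*(k + 1)*(k + 4)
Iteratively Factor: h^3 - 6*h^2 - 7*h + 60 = (h - 4)*(h^2 - 2*h - 15) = (h - 4)*(h + 3)*(h - 5)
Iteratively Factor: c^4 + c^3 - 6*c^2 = (c - 2)*(c^3 + 3*c^2) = c*(c - 2)*(c^2 + 3*c) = c*(c - 2)*(c + 3)*(c)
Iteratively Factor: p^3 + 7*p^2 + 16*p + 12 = (p + 2)*(p^2 + 5*p + 6) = (p + 2)*(p + 3)*(p + 2)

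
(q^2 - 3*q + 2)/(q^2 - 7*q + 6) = (q - 2)/(q - 6)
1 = 1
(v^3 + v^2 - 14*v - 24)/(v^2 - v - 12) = v + 2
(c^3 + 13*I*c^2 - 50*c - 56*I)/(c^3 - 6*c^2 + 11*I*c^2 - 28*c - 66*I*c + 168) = (c + 2*I)/(c - 6)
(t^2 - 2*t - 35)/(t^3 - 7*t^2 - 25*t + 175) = 1/(t - 5)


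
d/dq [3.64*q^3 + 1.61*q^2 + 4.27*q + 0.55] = 10.92*q^2 + 3.22*q + 4.27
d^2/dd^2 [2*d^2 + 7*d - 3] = 4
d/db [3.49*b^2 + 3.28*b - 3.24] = 6.98*b + 3.28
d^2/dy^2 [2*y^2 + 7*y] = 4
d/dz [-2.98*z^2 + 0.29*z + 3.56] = 0.29 - 5.96*z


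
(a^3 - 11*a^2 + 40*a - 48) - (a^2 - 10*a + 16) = a^3 - 12*a^2 + 50*a - 64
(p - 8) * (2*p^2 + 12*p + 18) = 2*p^3 - 4*p^2 - 78*p - 144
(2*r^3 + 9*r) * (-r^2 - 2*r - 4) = -2*r^5 - 4*r^4 - 17*r^3 - 18*r^2 - 36*r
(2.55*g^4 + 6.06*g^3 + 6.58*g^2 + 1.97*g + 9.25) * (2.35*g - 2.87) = 5.9925*g^5 + 6.9225*g^4 - 1.9292*g^3 - 14.2551*g^2 + 16.0836*g - 26.5475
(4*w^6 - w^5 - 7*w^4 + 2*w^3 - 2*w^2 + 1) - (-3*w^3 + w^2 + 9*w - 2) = 4*w^6 - w^5 - 7*w^4 + 5*w^3 - 3*w^2 - 9*w + 3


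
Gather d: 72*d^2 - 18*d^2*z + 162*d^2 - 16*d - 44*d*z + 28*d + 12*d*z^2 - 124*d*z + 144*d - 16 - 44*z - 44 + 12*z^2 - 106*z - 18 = d^2*(234 - 18*z) + d*(12*z^2 - 168*z + 156) + 12*z^2 - 150*z - 78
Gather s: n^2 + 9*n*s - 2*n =n^2 + 9*n*s - 2*n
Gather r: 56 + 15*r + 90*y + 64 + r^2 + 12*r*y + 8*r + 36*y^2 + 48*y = r^2 + r*(12*y + 23) + 36*y^2 + 138*y + 120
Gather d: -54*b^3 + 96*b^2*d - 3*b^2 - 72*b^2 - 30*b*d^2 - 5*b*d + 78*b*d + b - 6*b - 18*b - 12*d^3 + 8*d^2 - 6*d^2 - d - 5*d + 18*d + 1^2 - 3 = -54*b^3 - 75*b^2 - 23*b - 12*d^3 + d^2*(2 - 30*b) + d*(96*b^2 + 73*b + 12) - 2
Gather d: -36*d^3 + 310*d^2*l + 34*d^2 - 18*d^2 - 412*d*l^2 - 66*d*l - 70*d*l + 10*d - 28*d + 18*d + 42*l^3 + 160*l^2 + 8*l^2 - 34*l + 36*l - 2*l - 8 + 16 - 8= -36*d^3 + d^2*(310*l + 16) + d*(-412*l^2 - 136*l) + 42*l^3 + 168*l^2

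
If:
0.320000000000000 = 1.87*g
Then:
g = 0.17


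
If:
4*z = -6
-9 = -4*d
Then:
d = 9/4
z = -3/2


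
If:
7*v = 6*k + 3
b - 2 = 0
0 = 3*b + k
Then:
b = 2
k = -6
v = -33/7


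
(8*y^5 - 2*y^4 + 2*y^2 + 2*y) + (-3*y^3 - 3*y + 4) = 8*y^5 - 2*y^4 - 3*y^3 + 2*y^2 - y + 4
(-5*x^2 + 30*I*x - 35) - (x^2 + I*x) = -6*x^2 + 29*I*x - 35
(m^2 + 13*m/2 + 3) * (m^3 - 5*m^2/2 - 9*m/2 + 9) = m^5 + 4*m^4 - 71*m^3/4 - 111*m^2/4 + 45*m + 27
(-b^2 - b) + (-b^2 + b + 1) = 1 - 2*b^2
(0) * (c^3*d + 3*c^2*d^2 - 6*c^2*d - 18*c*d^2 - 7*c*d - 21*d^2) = 0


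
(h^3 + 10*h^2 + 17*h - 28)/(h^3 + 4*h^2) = 1 + 6/h - 7/h^2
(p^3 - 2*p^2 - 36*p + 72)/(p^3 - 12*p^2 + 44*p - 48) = (p + 6)/(p - 4)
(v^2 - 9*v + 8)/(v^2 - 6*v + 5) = (v - 8)/(v - 5)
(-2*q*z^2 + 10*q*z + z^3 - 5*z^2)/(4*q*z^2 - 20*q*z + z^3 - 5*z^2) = (-2*q + z)/(4*q + z)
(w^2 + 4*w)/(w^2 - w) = (w + 4)/(w - 1)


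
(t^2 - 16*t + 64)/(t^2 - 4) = (t^2 - 16*t + 64)/(t^2 - 4)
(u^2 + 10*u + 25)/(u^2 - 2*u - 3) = (u^2 + 10*u + 25)/(u^2 - 2*u - 3)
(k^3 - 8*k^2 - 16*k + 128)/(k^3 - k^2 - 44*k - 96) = (k - 4)/(k + 3)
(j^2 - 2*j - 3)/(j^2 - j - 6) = (j + 1)/(j + 2)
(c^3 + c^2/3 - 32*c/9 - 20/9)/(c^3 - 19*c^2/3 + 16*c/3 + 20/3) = (c + 5/3)/(c - 5)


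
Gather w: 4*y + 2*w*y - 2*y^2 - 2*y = 2*w*y - 2*y^2 + 2*y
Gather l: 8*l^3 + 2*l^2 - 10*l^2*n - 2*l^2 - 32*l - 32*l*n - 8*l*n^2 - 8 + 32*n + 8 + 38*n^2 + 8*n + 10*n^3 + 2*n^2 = 8*l^3 - 10*l^2*n + l*(-8*n^2 - 32*n - 32) + 10*n^3 + 40*n^2 + 40*n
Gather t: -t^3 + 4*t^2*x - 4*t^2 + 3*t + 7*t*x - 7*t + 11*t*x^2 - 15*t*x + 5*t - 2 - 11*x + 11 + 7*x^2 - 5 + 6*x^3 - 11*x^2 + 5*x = -t^3 + t^2*(4*x - 4) + t*(11*x^2 - 8*x + 1) + 6*x^3 - 4*x^2 - 6*x + 4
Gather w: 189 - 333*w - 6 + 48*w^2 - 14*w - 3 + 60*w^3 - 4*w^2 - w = 60*w^3 + 44*w^2 - 348*w + 180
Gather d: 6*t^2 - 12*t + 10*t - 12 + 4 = 6*t^2 - 2*t - 8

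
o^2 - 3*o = o*(o - 3)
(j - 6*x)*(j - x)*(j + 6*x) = j^3 - j^2*x - 36*j*x^2 + 36*x^3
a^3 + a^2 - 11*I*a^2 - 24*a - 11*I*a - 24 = (a + 1)*(a - 8*I)*(a - 3*I)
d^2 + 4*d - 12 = (d - 2)*(d + 6)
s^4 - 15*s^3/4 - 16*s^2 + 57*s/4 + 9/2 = (s - 6)*(s - 1)*(s + 1/4)*(s + 3)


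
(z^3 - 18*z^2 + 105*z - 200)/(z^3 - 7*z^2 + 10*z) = (z^2 - 13*z + 40)/(z*(z - 2))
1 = 1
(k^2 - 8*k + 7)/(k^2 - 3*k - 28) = (k - 1)/(k + 4)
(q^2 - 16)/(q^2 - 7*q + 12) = (q + 4)/(q - 3)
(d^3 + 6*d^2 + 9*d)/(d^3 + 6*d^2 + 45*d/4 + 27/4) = 4*d*(d + 3)/(4*d^2 + 12*d + 9)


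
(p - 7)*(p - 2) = p^2 - 9*p + 14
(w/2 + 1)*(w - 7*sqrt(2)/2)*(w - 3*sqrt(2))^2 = w^4/2 - 19*sqrt(2)*w^3/4 + w^3 - 19*sqrt(2)*w^2/2 + 30*w^2 - 63*sqrt(2)*w/2 + 60*w - 63*sqrt(2)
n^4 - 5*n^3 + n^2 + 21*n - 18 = (n - 3)^2*(n - 1)*(n + 2)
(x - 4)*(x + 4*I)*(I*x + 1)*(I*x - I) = -x^4 + 5*x^3 - 3*I*x^3 - 8*x^2 + 15*I*x^2 + 20*x - 12*I*x - 16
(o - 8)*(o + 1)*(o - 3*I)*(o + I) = o^4 - 7*o^3 - 2*I*o^3 - 5*o^2 + 14*I*o^2 - 21*o + 16*I*o - 24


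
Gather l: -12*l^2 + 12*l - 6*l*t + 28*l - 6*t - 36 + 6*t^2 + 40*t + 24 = -12*l^2 + l*(40 - 6*t) + 6*t^2 + 34*t - 12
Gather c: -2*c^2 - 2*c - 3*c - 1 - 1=-2*c^2 - 5*c - 2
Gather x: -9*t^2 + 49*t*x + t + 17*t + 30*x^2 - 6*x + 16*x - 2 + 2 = -9*t^2 + 18*t + 30*x^2 + x*(49*t + 10)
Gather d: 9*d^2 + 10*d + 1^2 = 9*d^2 + 10*d + 1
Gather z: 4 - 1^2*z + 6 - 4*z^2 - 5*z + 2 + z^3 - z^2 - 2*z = z^3 - 5*z^2 - 8*z + 12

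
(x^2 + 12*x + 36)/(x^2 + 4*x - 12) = (x + 6)/(x - 2)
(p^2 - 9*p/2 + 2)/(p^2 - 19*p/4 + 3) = 2*(2*p - 1)/(4*p - 3)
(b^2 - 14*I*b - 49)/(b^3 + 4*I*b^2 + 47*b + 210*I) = (b - 7*I)/(b^2 + 11*I*b - 30)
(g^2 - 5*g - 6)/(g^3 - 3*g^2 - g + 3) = (g - 6)/(g^2 - 4*g + 3)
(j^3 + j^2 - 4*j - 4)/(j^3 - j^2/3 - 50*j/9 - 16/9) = 9*(j^2 - j - 2)/(9*j^2 - 21*j - 8)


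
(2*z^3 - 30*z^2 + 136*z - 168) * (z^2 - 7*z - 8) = 2*z^5 - 44*z^4 + 330*z^3 - 880*z^2 + 88*z + 1344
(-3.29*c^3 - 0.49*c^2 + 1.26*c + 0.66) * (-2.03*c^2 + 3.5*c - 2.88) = 6.6787*c^5 - 10.5203*c^4 + 5.2024*c^3 + 4.4814*c^2 - 1.3188*c - 1.9008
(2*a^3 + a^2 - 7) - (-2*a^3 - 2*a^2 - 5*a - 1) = 4*a^3 + 3*a^2 + 5*a - 6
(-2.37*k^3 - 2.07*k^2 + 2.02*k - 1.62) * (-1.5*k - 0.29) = 3.555*k^4 + 3.7923*k^3 - 2.4297*k^2 + 1.8442*k + 0.4698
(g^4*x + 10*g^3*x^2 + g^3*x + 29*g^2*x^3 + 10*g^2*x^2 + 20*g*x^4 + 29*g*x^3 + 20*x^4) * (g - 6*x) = g^5*x + 4*g^4*x^2 + g^4*x - 31*g^3*x^3 + 4*g^3*x^2 - 154*g^2*x^4 - 31*g^2*x^3 - 120*g*x^5 - 154*g*x^4 - 120*x^5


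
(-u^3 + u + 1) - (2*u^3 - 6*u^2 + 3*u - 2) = -3*u^3 + 6*u^2 - 2*u + 3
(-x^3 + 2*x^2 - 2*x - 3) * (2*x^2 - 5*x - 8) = -2*x^5 + 9*x^4 - 6*x^3 - 12*x^2 + 31*x + 24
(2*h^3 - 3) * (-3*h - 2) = -6*h^4 - 4*h^3 + 9*h + 6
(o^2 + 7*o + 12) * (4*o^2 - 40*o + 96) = 4*o^4 - 12*o^3 - 136*o^2 + 192*o + 1152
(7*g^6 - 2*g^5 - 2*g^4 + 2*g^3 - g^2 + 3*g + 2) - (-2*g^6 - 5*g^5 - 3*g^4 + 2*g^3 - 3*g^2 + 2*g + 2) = 9*g^6 + 3*g^5 + g^4 + 2*g^2 + g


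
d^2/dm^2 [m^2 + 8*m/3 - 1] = 2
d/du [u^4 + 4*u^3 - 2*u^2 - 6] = 4*u*(u^2 + 3*u - 1)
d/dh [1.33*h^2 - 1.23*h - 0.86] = 2.66*h - 1.23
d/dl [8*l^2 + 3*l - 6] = 16*l + 3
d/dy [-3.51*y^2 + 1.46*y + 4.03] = 1.46 - 7.02*y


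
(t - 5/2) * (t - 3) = t^2 - 11*t/2 + 15/2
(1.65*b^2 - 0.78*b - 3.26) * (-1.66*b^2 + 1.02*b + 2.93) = -2.739*b^4 + 2.9778*b^3 + 9.4505*b^2 - 5.6106*b - 9.5518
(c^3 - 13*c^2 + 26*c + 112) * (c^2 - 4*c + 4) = c^5 - 17*c^4 + 82*c^3 - 44*c^2 - 344*c + 448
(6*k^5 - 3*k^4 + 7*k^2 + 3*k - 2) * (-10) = -60*k^5 + 30*k^4 - 70*k^2 - 30*k + 20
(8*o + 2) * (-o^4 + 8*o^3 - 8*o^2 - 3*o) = -8*o^5 + 62*o^4 - 48*o^3 - 40*o^2 - 6*o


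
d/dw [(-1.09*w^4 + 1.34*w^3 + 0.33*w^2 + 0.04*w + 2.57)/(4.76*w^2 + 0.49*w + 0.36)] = (-10.3768*w^5 + 4.7761*w^4 - 0.2564*w^3 + 1.4185*w^2 - 24.2288*w - 1.2449)/(22.6576*w^4 + 4.6648*w^3 + 3.6673*w^2 + 0.3528*w + 0.1296)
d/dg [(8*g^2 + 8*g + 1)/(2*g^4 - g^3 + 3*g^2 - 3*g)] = (-32*g^5 - 40*g^4 + 8*g^3 - 45*g^2 - 6*g + 3)/(g^2*(4*g^6 - 4*g^5 + 13*g^4 - 18*g^3 + 15*g^2 - 18*g + 9))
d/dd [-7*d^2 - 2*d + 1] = -14*d - 2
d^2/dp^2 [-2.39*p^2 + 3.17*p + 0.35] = -4.78000000000000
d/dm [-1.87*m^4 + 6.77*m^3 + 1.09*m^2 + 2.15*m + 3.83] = -7.48*m^3 + 20.31*m^2 + 2.18*m + 2.15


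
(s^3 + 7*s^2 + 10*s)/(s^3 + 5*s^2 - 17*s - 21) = s*(s^2 + 7*s + 10)/(s^3 + 5*s^2 - 17*s - 21)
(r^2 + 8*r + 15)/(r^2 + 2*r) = (r^2 + 8*r + 15)/(r*(r + 2))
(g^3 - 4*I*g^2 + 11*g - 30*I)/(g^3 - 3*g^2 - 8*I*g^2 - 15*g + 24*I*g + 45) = (g^2 + I*g + 6)/(g^2 - 3*g*(1 + I) + 9*I)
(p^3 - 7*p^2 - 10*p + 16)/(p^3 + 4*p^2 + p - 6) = (p - 8)/(p + 3)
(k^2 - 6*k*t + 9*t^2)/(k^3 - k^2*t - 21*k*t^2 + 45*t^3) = 1/(k + 5*t)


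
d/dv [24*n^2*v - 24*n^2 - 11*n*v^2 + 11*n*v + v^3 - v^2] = 24*n^2 - 22*n*v + 11*n + 3*v^2 - 2*v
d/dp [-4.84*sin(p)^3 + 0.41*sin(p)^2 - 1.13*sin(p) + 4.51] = (-14.52*sin(p)^2 + 0.82*sin(p) - 1.13)*cos(p)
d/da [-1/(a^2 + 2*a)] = 2*(a + 1)/(a^2*(a + 2)^2)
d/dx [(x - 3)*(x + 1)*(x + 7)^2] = 4*x^3 + 36*x^2 + 36*x - 140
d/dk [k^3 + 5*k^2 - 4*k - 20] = 3*k^2 + 10*k - 4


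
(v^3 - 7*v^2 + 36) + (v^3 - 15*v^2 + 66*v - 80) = 2*v^3 - 22*v^2 + 66*v - 44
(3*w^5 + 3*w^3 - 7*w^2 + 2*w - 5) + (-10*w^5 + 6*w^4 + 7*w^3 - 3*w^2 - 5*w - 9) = -7*w^5 + 6*w^4 + 10*w^3 - 10*w^2 - 3*w - 14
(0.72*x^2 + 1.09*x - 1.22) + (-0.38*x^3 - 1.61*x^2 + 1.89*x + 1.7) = -0.38*x^3 - 0.89*x^2 + 2.98*x + 0.48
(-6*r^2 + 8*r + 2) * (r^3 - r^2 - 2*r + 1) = -6*r^5 + 14*r^4 + 6*r^3 - 24*r^2 + 4*r + 2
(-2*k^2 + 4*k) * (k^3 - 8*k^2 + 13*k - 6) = -2*k^5 + 20*k^4 - 58*k^3 + 64*k^2 - 24*k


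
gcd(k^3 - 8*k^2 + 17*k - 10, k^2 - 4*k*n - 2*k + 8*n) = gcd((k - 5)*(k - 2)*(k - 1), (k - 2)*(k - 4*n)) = k - 2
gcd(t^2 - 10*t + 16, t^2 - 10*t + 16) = t^2 - 10*t + 16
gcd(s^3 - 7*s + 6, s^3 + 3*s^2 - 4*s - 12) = s^2 + s - 6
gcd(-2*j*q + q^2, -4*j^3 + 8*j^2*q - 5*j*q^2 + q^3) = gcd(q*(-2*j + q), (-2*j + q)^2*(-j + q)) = -2*j + q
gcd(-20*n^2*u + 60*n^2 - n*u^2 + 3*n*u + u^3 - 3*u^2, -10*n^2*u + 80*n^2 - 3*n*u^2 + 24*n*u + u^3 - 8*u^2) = -5*n + u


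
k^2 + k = k*(k + 1)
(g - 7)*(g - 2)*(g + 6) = g^3 - 3*g^2 - 40*g + 84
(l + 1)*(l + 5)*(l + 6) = l^3 + 12*l^2 + 41*l + 30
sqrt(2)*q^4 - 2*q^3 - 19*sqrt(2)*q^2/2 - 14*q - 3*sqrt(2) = (q - 3*sqrt(2))*(q + sqrt(2)/2)*(q + sqrt(2))*(sqrt(2)*q + 1)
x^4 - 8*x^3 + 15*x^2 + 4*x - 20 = (x - 5)*(x - 2)^2*(x + 1)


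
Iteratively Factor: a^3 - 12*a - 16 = (a + 2)*(a^2 - 2*a - 8) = (a + 2)^2*(a - 4)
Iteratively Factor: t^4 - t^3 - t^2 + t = (t - 1)*(t^3 - t) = t*(t - 1)*(t^2 - 1) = t*(t - 1)^2*(t + 1)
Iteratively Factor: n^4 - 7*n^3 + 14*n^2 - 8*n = (n - 2)*(n^3 - 5*n^2 + 4*n) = (n - 4)*(n - 2)*(n^2 - n) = (n - 4)*(n - 2)*(n - 1)*(n)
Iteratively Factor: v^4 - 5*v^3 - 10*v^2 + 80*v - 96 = (v - 4)*(v^3 - v^2 - 14*v + 24) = (v - 4)*(v - 2)*(v^2 + v - 12) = (v - 4)*(v - 3)*(v - 2)*(v + 4)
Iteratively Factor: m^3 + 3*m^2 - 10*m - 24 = (m + 2)*(m^2 + m - 12) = (m - 3)*(m + 2)*(m + 4)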